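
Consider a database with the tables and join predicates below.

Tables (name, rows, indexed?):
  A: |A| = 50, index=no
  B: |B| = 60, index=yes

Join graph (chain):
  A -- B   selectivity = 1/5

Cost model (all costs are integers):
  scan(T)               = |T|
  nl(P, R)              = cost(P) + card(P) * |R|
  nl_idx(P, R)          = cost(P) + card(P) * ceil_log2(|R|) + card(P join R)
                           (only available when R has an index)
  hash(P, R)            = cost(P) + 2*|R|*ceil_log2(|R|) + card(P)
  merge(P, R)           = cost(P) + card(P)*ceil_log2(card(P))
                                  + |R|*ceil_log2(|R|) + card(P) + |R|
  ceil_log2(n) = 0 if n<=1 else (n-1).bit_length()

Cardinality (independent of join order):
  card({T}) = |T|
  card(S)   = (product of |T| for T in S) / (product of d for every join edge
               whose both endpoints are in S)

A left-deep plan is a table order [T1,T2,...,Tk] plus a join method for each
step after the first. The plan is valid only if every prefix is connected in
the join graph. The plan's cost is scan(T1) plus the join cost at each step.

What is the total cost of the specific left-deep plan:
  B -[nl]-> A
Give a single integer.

step 1: scan B: cost=60, card=60
step 2: join A via nl
    card(P join A) = 60*50/(5) = 600
    cost = 60 + 60*50 = 3060

3060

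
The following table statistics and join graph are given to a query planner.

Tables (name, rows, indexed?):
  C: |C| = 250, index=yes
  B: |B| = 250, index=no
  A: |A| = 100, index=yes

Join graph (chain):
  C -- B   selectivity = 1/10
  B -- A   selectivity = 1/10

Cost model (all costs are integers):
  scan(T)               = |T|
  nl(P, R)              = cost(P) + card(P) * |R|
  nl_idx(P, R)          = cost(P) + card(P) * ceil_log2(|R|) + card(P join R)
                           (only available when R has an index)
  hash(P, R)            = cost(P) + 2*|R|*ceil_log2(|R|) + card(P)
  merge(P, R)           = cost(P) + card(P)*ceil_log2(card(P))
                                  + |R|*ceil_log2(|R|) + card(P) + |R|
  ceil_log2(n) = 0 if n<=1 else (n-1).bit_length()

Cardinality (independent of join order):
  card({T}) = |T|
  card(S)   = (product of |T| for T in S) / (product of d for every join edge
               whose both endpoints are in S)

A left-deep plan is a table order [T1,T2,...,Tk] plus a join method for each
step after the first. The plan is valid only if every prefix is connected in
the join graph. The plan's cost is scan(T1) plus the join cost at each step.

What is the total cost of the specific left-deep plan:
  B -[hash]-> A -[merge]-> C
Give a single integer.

36650

step 1: scan B: cost=250, card=250
step 2: join A via hash
    card(P join A) = 250*100/(10) = 2500
    cost = 250 + 2*100*7 + 250 = 1900
step 3: join C via merge
    card(P join C) = 2500*250/(10) = 62500
    cost = 1900 + 2500*12 + 250*8 + 2500 + 250 = 36650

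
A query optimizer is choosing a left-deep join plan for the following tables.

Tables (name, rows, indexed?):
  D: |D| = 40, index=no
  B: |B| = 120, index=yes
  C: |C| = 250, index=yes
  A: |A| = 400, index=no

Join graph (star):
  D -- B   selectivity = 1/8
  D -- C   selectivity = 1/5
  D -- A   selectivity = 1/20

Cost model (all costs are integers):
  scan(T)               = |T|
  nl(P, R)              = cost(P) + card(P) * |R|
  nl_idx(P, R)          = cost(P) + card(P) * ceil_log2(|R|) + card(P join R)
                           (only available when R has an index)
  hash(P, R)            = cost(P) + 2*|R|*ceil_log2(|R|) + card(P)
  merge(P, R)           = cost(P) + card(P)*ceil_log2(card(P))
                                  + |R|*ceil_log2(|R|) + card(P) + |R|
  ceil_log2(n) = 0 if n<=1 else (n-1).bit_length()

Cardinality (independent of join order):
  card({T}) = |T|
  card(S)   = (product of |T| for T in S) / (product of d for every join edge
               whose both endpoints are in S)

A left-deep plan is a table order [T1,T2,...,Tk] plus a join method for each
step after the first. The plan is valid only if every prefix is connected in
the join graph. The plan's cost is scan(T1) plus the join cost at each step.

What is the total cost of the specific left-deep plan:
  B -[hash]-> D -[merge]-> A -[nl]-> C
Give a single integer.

3011320

step 1: scan B: cost=120, card=120
step 2: join D via hash
    card(P join D) = 120*40/(8) = 600
    cost = 120 + 2*40*6 + 120 = 720
step 3: join A via merge
    card(P join A) = 600*400/(20) = 12000
    cost = 720 + 600*10 + 400*9 + 600 + 400 = 11320
step 4: join C via nl
    card(P join C) = 12000*250/(5) = 600000
    cost = 11320 + 12000*250 = 3011320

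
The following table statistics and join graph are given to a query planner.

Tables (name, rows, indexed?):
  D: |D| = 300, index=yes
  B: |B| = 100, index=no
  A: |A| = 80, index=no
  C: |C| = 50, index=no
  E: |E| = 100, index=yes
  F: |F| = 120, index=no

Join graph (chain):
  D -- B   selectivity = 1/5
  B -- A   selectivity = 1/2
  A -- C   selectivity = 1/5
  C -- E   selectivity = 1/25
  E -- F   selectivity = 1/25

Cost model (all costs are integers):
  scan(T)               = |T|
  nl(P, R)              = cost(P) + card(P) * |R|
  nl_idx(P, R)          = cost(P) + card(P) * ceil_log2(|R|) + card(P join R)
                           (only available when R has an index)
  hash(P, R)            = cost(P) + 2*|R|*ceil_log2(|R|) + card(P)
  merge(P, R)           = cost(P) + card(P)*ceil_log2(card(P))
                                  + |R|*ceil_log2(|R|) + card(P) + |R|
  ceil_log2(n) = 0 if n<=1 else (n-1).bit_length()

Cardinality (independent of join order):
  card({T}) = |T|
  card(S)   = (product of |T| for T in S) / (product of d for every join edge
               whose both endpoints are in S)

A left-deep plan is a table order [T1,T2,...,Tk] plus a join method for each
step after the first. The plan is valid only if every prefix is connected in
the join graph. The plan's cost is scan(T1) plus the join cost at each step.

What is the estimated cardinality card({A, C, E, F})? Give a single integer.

Tables in S: A(80), C(50), E(100), F(120)
Edges inside S: A-C(d=5), C-E(d=25), E-F(d=25)
numerator = 80 * 50 * 100 * 120 = 48000000
denominator = 5 * 25 * 25 = 3125
card(S) = 48000000 / 3125 = 15360

15360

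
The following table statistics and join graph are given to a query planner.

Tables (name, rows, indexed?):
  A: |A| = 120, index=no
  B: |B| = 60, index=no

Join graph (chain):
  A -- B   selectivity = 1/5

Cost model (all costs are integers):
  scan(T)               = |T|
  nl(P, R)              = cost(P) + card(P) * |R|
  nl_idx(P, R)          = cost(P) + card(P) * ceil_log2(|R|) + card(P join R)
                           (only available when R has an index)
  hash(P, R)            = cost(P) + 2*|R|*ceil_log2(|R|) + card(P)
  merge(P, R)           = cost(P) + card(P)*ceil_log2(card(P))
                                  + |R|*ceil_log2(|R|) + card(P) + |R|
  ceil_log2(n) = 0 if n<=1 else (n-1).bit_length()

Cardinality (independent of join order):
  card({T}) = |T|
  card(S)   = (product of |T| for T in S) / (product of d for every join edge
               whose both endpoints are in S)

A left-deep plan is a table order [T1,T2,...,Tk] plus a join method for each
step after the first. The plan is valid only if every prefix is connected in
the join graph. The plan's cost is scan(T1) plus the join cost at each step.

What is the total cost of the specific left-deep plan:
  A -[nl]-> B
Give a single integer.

7320

step 1: scan A: cost=120, card=120
step 2: join B via nl
    card(P join B) = 120*60/(5) = 1440
    cost = 120 + 120*60 = 7320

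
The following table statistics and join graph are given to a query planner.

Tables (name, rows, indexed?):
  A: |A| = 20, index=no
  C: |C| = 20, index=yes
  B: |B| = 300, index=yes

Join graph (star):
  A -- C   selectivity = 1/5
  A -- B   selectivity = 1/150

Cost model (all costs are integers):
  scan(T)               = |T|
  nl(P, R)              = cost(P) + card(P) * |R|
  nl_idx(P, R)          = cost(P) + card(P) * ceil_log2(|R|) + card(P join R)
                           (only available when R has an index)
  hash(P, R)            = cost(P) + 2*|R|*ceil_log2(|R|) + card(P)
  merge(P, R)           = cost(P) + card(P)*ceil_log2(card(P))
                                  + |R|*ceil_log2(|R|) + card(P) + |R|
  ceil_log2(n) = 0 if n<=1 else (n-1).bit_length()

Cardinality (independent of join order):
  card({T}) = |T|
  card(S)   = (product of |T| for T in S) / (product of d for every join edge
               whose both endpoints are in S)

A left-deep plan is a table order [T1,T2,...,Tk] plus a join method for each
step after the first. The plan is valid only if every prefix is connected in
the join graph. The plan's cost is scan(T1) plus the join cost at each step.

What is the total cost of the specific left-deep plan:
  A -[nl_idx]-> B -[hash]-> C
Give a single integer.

480

step 1: scan A: cost=20, card=20
step 2: join B via nl_idx
    card(P join B) = 20*300/(150) = 40
    cost = 20 + 20*9 + 40 = 240
step 3: join C via hash
    card(P join C) = 40*20/(5) = 160
    cost = 240 + 2*20*5 + 40 = 480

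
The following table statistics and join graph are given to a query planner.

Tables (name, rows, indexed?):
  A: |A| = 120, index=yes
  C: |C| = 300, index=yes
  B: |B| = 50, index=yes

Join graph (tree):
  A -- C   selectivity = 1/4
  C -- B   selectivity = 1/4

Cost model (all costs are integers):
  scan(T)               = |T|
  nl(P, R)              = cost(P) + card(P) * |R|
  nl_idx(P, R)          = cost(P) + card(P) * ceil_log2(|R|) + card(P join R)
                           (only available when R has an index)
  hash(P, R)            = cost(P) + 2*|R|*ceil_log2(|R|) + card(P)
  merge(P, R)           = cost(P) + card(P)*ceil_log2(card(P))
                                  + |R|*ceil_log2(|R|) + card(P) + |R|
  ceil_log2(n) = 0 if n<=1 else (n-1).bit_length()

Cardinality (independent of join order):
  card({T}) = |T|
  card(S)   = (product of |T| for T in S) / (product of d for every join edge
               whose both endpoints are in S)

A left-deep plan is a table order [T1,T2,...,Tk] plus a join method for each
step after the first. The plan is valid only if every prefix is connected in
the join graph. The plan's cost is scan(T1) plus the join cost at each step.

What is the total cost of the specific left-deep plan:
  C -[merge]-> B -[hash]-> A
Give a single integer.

9080

step 1: scan C: cost=300, card=300
step 2: join B via merge
    card(P join B) = 300*50/(4) = 3750
    cost = 300 + 300*9 + 50*6 + 300 + 50 = 3650
step 3: join A via hash
    card(P join A) = 3750*120/(4) = 112500
    cost = 3650 + 2*120*7 + 3750 = 9080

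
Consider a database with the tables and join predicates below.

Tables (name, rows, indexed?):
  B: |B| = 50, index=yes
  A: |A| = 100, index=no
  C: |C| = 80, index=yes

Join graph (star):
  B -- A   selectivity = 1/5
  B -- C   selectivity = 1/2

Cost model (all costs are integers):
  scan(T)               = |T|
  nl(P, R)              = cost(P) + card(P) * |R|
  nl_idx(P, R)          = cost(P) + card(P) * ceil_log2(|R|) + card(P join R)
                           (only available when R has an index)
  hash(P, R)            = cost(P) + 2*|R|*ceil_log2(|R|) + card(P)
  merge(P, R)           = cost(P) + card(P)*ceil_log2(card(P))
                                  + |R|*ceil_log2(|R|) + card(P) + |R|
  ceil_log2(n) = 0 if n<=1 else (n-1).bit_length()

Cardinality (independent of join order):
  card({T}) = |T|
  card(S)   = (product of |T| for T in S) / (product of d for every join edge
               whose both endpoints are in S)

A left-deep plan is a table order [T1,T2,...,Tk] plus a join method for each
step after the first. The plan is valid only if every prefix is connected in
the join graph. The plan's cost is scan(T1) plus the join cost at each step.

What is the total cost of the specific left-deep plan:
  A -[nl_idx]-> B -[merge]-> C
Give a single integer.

13340

step 1: scan A: cost=100, card=100
step 2: join B via nl_idx
    card(P join B) = 100*50/(5) = 1000
    cost = 100 + 100*6 + 1000 = 1700
step 3: join C via merge
    card(P join C) = 1000*80/(2) = 40000
    cost = 1700 + 1000*10 + 80*7 + 1000 + 80 = 13340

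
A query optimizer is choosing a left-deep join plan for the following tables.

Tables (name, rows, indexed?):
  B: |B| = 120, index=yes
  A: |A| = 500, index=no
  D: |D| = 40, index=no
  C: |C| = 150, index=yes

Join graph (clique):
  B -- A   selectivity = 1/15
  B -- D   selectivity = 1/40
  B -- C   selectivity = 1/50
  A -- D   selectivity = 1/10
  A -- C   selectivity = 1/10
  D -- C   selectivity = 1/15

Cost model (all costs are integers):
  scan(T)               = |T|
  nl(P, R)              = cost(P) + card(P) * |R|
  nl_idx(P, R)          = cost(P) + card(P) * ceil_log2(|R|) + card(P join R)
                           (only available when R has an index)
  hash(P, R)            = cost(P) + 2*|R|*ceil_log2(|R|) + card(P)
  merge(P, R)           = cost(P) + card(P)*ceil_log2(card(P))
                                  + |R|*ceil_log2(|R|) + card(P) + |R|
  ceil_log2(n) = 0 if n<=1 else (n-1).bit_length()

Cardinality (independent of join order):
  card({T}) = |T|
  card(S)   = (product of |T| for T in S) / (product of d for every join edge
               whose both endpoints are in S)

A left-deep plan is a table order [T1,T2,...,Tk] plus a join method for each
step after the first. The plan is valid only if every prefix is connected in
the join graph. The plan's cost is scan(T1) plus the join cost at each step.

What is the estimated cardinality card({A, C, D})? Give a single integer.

2000

Tables in S: A(500), C(150), D(40)
Edges inside S: A-D(d=10), A-C(d=10), D-C(d=15)
numerator = 500 * 150 * 40 = 3000000
denominator = 10 * 10 * 15 = 1500
card(S) = 3000000 / 1500 = 2000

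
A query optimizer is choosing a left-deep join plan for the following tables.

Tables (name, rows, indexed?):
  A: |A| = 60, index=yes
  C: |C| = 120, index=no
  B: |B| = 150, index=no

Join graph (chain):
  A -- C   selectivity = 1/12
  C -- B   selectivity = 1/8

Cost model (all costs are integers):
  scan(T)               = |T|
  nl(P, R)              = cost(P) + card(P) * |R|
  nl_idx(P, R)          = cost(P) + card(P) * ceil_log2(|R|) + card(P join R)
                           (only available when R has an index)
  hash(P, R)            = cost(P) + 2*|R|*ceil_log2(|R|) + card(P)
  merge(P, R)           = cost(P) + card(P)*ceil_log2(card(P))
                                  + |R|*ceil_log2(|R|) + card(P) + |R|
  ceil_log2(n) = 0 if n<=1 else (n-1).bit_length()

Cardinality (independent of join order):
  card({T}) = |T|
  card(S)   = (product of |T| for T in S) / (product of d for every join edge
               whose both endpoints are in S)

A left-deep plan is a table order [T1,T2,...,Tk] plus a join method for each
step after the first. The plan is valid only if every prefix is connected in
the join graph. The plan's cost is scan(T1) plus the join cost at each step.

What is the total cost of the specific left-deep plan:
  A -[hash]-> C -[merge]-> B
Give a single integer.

9750

step 1: scan A: cost=60, card=60
step 2: join C via hash
    card(P join C) = 60*120/(12) = 600
    cost = 60 + 2*120*7 + 60 = 1800
step 3: join B via merge
    card(P join B) = 600*150/(8) = 11250
    cost = 1800 + 600*10 + 150*8 + 600 + 150 = 9750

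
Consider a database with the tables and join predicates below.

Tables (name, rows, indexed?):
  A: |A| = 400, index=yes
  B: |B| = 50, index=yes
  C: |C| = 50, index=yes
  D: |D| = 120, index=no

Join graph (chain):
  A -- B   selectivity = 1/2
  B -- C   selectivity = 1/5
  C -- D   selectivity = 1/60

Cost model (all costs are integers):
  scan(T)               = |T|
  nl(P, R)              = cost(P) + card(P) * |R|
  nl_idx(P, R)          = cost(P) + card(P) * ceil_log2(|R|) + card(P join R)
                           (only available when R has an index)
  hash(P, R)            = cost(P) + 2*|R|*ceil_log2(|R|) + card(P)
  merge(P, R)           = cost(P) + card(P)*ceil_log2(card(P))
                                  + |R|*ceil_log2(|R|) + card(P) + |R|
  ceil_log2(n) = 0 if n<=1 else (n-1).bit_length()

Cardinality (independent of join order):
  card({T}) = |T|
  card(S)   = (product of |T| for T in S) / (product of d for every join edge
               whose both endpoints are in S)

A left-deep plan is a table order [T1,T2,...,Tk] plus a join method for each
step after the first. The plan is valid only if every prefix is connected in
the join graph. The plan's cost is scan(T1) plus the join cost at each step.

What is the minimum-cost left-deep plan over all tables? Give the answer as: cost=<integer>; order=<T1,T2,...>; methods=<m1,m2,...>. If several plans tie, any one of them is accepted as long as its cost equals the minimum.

Selinger DP (subsets sized 1..n):
  {A}: scan cost=400, card=400
  {B}: scan cost=50, card=50
  {C}: scan cost=50, card=50
  {D}: scan cost=120, card=120
  {AB}: card=10000; try (B,hash)→1400, (A,merge)→4400, (B,merge)→4750, (A,hash)→7300, (A,nl_idx)→10500, (B,nl_idx)→12800 …(+2); best=1400 via (B,hash)
  {BC}: card=500; try (C,hash)→700, (B,hash)→700, (C,merge)→750, (B,merge)→750, (C,nl_idx)→850, (B,nl_idx)→850 …(+2); best=700 via (C,hash)
  {CD}: card=100; try (C,hash)→840, (C,nl_idx)→940, (D,merge)→1360, (C,merge)→1430, (D,hash)→1780, (D,nl)→6050 …(+1); best=840 via (C,hash)
  {ABC}: card=100000; try (A,hash)→8400, (A,merge)→9700, (C,hash)→12000, (A,nl_idx)→105200, (C,merge)→151750, (C,nl_idx)→161400 …(+2); best=8400 via (A,hash)
  {BCD}: card=1000; try (B,hash)→1540, (B,merge)→1990, (B,nl_idx)→2440, (D,hash)→2880, (B,nl)→5840, (D,merge)→6660 …(+1); best=1540 via (B,hash)
  {ABCD}: card=200000; try (A,hash)→9740, (A,merge)→16540, (D,hash)→110080, (A,nl_idx)→210540, (A,nl)→401540, (D,merge)→1809360 …(+1); best=9740 via (A,hash)

cost=9740; order=D,C,B,A; methods=hash,hash,hash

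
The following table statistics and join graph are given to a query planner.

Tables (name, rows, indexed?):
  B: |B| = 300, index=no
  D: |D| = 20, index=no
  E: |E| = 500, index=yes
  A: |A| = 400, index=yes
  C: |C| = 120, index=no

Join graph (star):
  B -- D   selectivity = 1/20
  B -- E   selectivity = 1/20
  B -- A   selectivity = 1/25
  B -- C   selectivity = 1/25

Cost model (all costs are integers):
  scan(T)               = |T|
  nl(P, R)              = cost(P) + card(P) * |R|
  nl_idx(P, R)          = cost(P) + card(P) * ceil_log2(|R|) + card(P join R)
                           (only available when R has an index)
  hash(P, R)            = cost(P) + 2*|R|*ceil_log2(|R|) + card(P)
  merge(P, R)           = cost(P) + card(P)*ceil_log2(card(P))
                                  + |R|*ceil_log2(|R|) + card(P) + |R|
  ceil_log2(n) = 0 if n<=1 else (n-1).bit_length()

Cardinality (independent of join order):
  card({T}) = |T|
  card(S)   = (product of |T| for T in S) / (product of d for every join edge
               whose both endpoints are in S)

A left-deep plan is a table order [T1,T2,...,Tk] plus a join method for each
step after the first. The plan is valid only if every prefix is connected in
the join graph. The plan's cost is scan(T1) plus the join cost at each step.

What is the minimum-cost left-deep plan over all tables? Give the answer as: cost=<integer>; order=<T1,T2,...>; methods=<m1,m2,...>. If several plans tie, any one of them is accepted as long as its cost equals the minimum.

Selinger DP (subsets sized 1..n):
  {B}: scan cost=300, card=300
  {D}: scan cost=20, card=20
  {E}: scan cost=500, card=500
  {A}: scan cost=400, card=400
  {C}: scan cost=120, card=120
  {BD}: card=300; try (D,hash)→800, (B,merge)→3140, (D,merge)→3420, (B,hash)→5440, (B,nl)→6020, (D,nl)→6300; best=800 via (D,hash)
  {BE}: card=7500; try (B,hash)→6400, (E,merge)→8300, (B,merge)→8500, (E,hash)→9600, (E,nl_idx)→10500, (E,nl)→150300 …(+1); best=6400 via (B,hash)
  {AB}: card=4800; try (B,hash)→6200, (A,merge)→7300, (B,merge)→7400, (A,hash)→7800, (A,nl_idx)→7800, (A,nl)→120300 …(+1); best=6200 via (B,hash)
  {BC}: card=1440; try (C,hash)→2280, (B,merge)→4080, (C,merge)→4260, (B,hash)→5640, (B,nl)→36120, (C,nl)→36300; best=2280 via (C,hash)
  {BDE}: card=7500; try (E,merge)→8800, (E,hash)→10100, (E,nl_idx)→11000, (D,hash)→14100, (D,merge)→111520, (E,nl)→150800 …(+1); best=8800 via (E,merge)
  {ABD}: card=4800; try (A,merge)→7800, (A,hash)→8300, (A,nl_idx)→8300, (D,hash)→11200, (D,merge)→73520, (D,nl)→102200 …(+1); best=7800 via (A,merge)
  {BCD}: card=1440; try (C,hash)→2780, (D,hash)→3920, (C,merge)→4760, (D,merge)→19680, (D,nl)→31080, (C,nl)→36800; best=2780 via (C,hash)
  {ABE}: card=120000; try (E,hash)→20000, (A,hash)→21100, (E,merge)→78400, (A,merge)→115400, (E,nl_idx)→169400, (A,nl_idx)→193900 …(+2); best=20000 via (E,hash)
  {BCE}: card=36000; try (E,hash)→12720, (C,hash)→15580, (E,merge)→24560, (E,nl_idx)→51240, (C,merge)→112360, (E,nl)→722280 …(+1); best=12720 via (E,hash)
  {ABC}: card=23040; try (A,hash)→10920, (C,hash)→12680, (A,merge)→23560, (A,nl_idx)→38280, (C,merge)→74360, (A,nl)→578280 …(+1); best=10920 via (A,hash)
  {ABDE}: card=120000; try (E,hash)→21600, (A,hash)→23500, (E,merge)→80000, (A,merge)→117800, (D,hash)→140200, (E,nl_idx)→171000 …(+5); best=21600 via (E,hash)
  {BCDE}: card=36000; try (E,hash)→13220, (C,hash)→17980, (E,merge)→25060, (D,hash)→48920, (E,nl_idx)→51740, (C,merge)→114760 …(+4); best=13220 via (E,hash)
  {ABCD}: card=23040; try (A,hash)→11420, (C,hash)→14280, (A,merge)→24060, (D,hash)→34160, (A,nl_idx)→38780, (C,merge)→75960 …(+4); best=11420 via (A,hash)
  {ABCE}: card=576000; try (E,hash)→42960, (A,hash)→55920, (C,hash)→141680, (E,merge)→384560, (A,merge)→628720, (E,nl_idx)→794280 …(+5); best=42960 via (E,hash)
  {ABCDE}: card=576000; try (E,hash)→43460, (A,hash)→56420, (C,hash)→143280, (E,merge)→385060, (D,hash)→619160, (A,merge)→629220 …(+8); best=43460 via (E,hash)

cost=43460; order=B,D,C,A,E; methods=hash,hash,hash,hash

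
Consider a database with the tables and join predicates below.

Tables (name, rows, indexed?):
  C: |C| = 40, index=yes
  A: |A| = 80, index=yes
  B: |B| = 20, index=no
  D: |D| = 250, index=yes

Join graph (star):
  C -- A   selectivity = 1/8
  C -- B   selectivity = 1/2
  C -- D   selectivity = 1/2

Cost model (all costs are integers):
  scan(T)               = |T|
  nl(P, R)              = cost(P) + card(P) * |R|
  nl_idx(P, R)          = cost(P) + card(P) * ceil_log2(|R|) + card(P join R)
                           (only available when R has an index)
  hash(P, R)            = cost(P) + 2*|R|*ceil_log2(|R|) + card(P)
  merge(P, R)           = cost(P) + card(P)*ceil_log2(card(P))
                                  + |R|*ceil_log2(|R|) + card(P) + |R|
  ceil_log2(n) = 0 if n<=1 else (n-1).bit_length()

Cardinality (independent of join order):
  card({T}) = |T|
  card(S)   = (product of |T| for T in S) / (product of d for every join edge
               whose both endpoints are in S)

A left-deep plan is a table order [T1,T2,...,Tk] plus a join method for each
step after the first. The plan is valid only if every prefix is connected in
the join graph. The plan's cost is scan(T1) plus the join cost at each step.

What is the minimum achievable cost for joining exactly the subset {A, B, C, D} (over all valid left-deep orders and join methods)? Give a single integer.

9240

Selinger DP over subsets of {A,B,C,D}:
  {C}: scan cost=40, card=40
  {A}: scan cost=80, card=80
  {B}: scan cost=20, card=20
  {D}: scan cost=250, card=250
  {AC}: card=400; try (C,hash)→640, (A,nl_idx)→720, (C,nl_idx)→960, (A,merge)→960, (C,merge)→1000, (A,hash)→1200 …(+2); best=640 via (C,hash)
  {BC}: card=400; try (B,hash)→280, (C,merge)→420, (B,merge)→440, (C,hash)→520, (C,nl_idx)→540, (C,nl)→820 …(+1); best=280 via (B,hash)
  {CD}: card=5000; try (C,hash)→980, (D,merge)→2570, (C,merge)→2780, (D,hash)→4080, (D,nl_idx)→5360, (C,nl_idx)→6750 …(+2); best=980 via (C,hash)
  {ABC}: card=4000; try (B,hash)→1240, (A,hash)→1800, (B,merge)→4760, (A,merge)→4920, (A,nl_idx)→7080, (B,nl)→8640 …(+1); best=1240 via (B,hash)
  {ACD}: card=50000; try (D,hash)→5040, (D,merge)→6890, (A,hash)→7100, (D,nl_idx)→53840, (A,merge)→71620, (A,nl_idx)→85980 …(+2); best=5040 via (D,hash)
  {BCD}: card=50000; try (D,hash)→4680, (B,hash)→6180, (D,merge)→6530, (D,nl_idx)→53480, (B,merge)→71100, (D,nl)→100280 …(+1); best=4680 via (D,hash)
  {ABCD}: card=500000; try (D,hash)→9240, (B,hash)→55240, (D,merge)→55490, (A,hash)→55800, (D,nl_idx)→533240, (A,nl_idx)→854680 …(+5); best=9240 via (D,hash)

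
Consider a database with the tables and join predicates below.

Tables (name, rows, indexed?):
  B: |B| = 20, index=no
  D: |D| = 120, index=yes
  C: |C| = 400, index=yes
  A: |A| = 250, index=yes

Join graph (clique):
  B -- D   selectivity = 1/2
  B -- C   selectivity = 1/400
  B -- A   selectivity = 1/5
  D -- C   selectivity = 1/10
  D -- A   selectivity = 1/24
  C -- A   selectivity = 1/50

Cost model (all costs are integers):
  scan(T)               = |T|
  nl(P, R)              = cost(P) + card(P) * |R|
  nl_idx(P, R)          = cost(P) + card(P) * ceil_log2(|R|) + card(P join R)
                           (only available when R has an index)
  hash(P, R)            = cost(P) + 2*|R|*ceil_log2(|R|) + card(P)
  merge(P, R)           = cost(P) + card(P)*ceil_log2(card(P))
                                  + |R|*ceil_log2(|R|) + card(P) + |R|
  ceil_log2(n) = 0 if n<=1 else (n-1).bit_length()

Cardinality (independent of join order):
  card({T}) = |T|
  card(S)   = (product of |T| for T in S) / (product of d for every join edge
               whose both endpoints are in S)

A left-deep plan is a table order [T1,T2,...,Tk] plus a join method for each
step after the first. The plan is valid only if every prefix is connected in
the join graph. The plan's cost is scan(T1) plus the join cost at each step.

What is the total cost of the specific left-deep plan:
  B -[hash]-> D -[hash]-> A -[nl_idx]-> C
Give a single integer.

29425

step 1: scan B: cost=20, card=20
step 2: join D via hash
    card(P join D) = 20*120/(2) = 1200
    cost = 20 + 2*120*7 + 20 = 1720
step 3: join A via hash
    card(P join A) = 1200*250/(5*24) = 2500
    cost = 1720 + 2*250*8 + 1200 = 6920
step 4: join C via nl_idx
    card(P join C) = 2500*400/(400*10*50) = 5
    cost = 6920 + 2500*9 + 5 = 29425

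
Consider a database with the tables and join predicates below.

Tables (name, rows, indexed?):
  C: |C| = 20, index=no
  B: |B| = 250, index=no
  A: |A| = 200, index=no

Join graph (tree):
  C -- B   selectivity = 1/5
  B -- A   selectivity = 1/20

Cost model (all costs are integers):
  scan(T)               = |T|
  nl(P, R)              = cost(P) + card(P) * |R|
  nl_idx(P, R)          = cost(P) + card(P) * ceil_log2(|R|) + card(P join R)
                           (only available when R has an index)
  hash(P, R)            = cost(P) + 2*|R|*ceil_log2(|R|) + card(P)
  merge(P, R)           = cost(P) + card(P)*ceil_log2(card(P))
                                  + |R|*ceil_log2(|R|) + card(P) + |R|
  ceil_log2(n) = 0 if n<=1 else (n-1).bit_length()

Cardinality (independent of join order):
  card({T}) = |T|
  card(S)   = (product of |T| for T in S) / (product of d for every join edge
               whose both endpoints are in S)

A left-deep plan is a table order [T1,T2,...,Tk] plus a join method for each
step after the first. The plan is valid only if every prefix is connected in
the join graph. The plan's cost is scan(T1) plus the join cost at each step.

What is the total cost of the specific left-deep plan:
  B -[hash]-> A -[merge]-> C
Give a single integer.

36320

step 1: scan B: cost=250, card=250
step 2: join A via hash
    card(P join A) = 250*200/(20) = 2500
    cost = 250 + 2*200*8 + 250 = 3700
step 3: join C via merge
    card(P join C) = 2500*20/(5) = 10000
    cost = 3700 + 2500*12 + 20*5 + 2500 + 20 = 36320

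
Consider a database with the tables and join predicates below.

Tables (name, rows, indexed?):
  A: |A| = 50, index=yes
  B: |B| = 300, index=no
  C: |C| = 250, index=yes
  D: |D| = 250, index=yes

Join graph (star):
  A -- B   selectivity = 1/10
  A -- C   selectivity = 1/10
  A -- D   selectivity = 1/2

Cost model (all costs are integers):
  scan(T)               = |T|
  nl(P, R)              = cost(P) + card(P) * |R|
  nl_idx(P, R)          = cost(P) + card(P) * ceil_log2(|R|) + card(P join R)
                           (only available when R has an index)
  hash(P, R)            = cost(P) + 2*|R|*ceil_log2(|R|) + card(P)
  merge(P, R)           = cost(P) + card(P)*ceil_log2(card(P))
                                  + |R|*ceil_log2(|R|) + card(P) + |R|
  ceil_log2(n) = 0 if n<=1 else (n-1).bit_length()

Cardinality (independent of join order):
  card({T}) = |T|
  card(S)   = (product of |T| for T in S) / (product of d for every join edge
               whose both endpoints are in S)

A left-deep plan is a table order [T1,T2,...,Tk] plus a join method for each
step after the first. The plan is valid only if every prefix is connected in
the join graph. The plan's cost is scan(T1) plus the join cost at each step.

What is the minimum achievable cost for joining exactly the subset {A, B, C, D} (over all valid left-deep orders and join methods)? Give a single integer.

48200

Selinger DP over subsets of {A,B,C,D}:
  {A}: scan cost=50, card=50
  {B}: scan cost=300, card=300
  {C}: scan cost=250, card=250
  {D}: scan cost=250, card=250
  {AB}: card=1500; try (A,hash)→1200, (B,merge)→3400, (A,nl_idx)→3600, (A,merge)→3650, (B,hash)→5500, (B,nl)→15050 …(+1); best=1200 via (A,hash)
  {AC}: card=1250; try (A,hash)→1100, (C,nl_idx)→1700, (C,merge)→2650, (A,merge)→2850, (A,nl_idx)→3000, (C,hash)→4100 …(+2); best=1100 via (A,hash)
  {AD}: card=6250; try (A,hash)→1100, (D,merge)→2650, (A,merge)→2850, (D,hash)→4100, (D,nl_idx)→6700, (A,nl_idx)→8000 …(+2); best=1100 via (A,hash)
  {ABC}: card=37500; try (C,hash)→6700, (B,hash)→7750, (B,merge)→19100, (C,merge)→21450, (C,nl_idx)→50700, (B,nl)→376100 …(+1); best=6700 via (C,hash)
  {ABD}: card=187500; try (D,hash)→6700, (B,hash)→12750, (D,merge)→21450, (B,merge)→91600, (D,nl_idx)→200700, (D,nl)→376200 …(+1); best=6700 via (D,hash)
  {ACD}: card=156250; try (D,hash)→6350, (C,hash)→11350, (D,merge)→18350, (C,merge)→90850, (D,nl_idx)→167350, (C,nl_idx)→207350 …(+2); best=6350 via (D,hash)
  {ABCD}: card=4687500; try (D,hash)→48200, (B,hash)→168000, (C,hash)→198200, (D,merge)→646450, (B,merge)→2978100, (C,merge)→3571450 …(+5); best=48200 via (D,hash)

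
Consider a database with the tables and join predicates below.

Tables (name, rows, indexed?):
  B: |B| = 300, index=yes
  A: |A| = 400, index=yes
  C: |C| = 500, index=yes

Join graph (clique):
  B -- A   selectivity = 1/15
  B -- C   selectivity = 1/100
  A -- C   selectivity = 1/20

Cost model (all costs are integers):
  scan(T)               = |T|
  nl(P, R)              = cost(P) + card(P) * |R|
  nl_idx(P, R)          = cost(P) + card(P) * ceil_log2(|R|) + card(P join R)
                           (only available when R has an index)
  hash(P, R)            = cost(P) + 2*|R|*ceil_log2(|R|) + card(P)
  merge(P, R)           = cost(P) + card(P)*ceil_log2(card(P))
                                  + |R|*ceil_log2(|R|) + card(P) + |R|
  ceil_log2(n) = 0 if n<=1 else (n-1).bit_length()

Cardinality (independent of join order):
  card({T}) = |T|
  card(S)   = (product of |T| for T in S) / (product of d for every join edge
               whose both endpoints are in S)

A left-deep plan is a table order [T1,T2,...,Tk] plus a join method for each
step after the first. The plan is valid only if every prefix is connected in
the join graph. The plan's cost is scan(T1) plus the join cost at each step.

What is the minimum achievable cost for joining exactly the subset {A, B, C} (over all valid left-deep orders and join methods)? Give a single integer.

Selinger DP over subsets of {A,B,C}:
  {B}: scan cost=300, card=300
  {A}: scan cost=400, card=400
  {C}: scan cost=500, card=500
  {AB}: card=8000; try (B,hash)→6200, (A,merge)→7300, (B,merge)→7400, (A,hash)→7800, (A,nl_idx)→11000, (B,nl_idx)→12000 …(+2); best=6200 via (B,hash)
  {BC}: card=1500; try (C,nl_idx)→4500, (B,hash)→6400, (B,nl_idx)→6500, (C,merge)→8300, (B,merge)→8500, (C,hash)→9600 …(+2); best=4500 via (C,nl_idx)
  {AC}: card=10000; try (A,hash)→8200, (C,merge)→9400, (A,merge)→9500, (C,hash)→9800, (C,nl_idx)→14000, (A,nl_idx)→15000 …(+2); best=8200 via (A,hash)
  {ABC}: card=2000; try (A,hash)→13200, (A,nl_idx)→20000, (C,hash)→23200, (B,hash)→23600, (A,merge)→26500, (C,nl_idx)→80200 …(+6); best=13200 via (A,hash)

13200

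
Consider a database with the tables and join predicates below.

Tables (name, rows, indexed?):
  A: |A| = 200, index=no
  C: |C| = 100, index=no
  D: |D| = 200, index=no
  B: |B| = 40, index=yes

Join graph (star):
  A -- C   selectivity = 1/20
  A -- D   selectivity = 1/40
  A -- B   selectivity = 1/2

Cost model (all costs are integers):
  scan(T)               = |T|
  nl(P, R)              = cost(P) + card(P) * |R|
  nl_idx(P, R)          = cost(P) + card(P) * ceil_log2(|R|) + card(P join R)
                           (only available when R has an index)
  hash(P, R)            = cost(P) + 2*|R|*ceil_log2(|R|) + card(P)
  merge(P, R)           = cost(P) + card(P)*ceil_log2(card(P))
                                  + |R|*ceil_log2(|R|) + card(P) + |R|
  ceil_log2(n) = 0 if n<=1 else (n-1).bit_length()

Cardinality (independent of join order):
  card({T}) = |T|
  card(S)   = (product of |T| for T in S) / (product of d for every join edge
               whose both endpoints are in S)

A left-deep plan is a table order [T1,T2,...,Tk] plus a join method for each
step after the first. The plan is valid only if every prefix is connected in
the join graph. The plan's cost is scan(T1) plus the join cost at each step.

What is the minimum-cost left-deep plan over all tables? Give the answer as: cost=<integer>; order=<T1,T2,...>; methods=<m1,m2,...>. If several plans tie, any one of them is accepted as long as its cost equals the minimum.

Selinger DP (subsets sized 1..n):
  {A}: scan cost=200, card=200
  {C}: scan cost=100, card=100
  {D}: scan cost=200, card=200
  {B}: scan cost=40, card=40
  {AC}: card=1000; try (C,hash)→1800, (A,merge)→2700, (C,merge)→2800, (A,hash)→3400, (A,nl)→20100, (C,nl)→20200; best=1800 via (C,hash)
  {AD}: card=1000; try (D,hash)→3600, (A,hash)→3600, (D,merge)→3800, (A,merge)→3800, (D,nl)→40200, (A,nl)→40200; best=3600 via (D,hash)
  {AB}: card=4000; try (B,hash)→880, (A,merge)→2120, (B,merge)→2280, (A,hash)→3280, (B,nl_idx)→5400, (A,nl)→8040 …(+1); best=880 via (B,hash)
  {ACD}: card=5000; try (D,hash)→6000, (C,hash)→6000, (D,merge)→14600, (C,merge)→15400, (C,nl)→103600, (D,nl)→201800; best=6000 via (D,hash)
  {ABC}: card=20000; try (B,hash)→3280, (C,hash)→6280, (B,merge)→13080, (B,nl_idx)→27800, (B,nl)→41800, (C,merge)→53680 …(+1); best=3280 via (B,hash)
  {ABD}: card=20000; try (B,hash)→5080, (D,hash)→8080, (B,merge)→14880, (B,nl_idx)→29600, (B,nl)→43600, (D,merge)→54680 …(+1); best=5080 via (B,hash)
  {ABCD}: card=100000; try (B,hash)→11480, (D,hash)→26480, (C,hash)→26480, (B,merge)→76280, (B,nl_idx)→136000, (B,nl)→206000 …(+4); best=11480 via (B,hash)

cost=11480; order=A,C,D,B; methods=hash,hash,hash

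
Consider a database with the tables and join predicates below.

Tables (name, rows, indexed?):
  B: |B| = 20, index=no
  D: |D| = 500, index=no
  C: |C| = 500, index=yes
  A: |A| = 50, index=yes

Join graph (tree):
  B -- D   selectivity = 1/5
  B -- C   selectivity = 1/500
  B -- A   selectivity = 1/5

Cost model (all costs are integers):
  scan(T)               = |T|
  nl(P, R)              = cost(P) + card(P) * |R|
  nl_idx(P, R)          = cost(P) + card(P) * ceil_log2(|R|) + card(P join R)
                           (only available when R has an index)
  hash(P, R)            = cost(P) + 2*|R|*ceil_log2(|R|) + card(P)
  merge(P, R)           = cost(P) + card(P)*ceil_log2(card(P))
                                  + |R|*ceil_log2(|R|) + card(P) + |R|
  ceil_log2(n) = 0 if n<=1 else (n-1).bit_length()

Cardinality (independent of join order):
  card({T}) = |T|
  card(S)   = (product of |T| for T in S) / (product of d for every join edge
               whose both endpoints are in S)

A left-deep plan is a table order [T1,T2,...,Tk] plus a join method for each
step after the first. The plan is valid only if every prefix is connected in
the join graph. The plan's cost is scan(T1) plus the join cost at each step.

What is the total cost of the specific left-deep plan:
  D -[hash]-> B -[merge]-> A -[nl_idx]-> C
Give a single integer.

step 1: scan D: cost=500, card=500
step 2: join B via hash
    card(P join B) = 500*20/(5) = 2000
    cost = 500 + 2*20*5 + 500 = 1200
step 3: join A via merge
    card(P join A) = 2000*50/(5) = 20000
    cost = 1200 + 2000*11 + 50*6 + 2000 + 50 = 25550
step 4: join C via nl_idx
    card(P join C) = 20000*500/(500) = 20000
    cost = 25550 + 20000*9 + 20000 = 225550

225550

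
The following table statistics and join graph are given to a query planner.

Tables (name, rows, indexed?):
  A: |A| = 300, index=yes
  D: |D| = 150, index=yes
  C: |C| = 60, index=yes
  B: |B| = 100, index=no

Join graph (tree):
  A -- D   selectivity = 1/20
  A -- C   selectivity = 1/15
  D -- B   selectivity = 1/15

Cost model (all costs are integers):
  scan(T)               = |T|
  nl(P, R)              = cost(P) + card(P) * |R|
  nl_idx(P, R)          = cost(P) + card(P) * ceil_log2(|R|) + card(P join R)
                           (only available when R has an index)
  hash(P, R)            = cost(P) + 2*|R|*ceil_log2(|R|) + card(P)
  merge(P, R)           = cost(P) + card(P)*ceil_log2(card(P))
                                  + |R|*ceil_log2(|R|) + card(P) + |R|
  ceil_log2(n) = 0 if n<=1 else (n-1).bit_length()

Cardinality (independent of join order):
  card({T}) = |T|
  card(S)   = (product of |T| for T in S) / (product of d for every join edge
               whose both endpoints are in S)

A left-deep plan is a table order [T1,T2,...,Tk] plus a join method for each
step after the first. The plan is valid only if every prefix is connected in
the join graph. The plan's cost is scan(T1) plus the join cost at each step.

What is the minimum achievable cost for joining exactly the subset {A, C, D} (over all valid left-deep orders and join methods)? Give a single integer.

Selinger DP over subsets of {A,C,D}:
  {A}: scan cost=300, card=300
  {D}: scan cost=150, card=150
  {C}: scan cost=60, card=60
  {AD}: card=2250; try (D,hash)→3000, (A,nl_idx)→3750, (A,merge)→4500, (D,merge)→4650, (D,nl_idx)→4950, (A,hash)→5700 …(+2); best=3000 via (D,hash)
  {AC}: card=1200; try (C,hash)→1320, (A,nl_idx)→1800, (C,nl_idx)→3300, (A,merge)→3480, (C,merge)→3720, (A,hash)→5520 …(+2); best=1320 via (C,hash)
  {ACD}: card=9000; try (D,hash)→4920, (C,hash)→5970, (D,merge)→17070, (D,nl_idx)→19920, (C,nl_idx)→25500, (C,merge)→32670 …(+2); best=4920 via (D,hash)

4920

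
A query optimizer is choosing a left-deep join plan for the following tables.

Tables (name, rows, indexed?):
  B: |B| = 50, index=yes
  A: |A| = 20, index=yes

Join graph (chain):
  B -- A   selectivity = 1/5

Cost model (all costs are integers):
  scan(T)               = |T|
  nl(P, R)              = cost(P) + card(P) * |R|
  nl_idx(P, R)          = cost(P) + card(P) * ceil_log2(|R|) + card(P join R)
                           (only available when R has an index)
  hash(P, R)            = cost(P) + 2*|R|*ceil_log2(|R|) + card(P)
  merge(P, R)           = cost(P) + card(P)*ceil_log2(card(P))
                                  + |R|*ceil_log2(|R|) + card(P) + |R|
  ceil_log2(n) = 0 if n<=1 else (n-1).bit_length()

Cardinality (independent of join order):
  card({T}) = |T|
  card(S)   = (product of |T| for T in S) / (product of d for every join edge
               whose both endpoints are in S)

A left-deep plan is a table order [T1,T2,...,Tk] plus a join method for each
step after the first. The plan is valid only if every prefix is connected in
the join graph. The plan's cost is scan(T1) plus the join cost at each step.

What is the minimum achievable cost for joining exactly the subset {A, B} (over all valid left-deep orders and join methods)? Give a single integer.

300

Selinger DP over subsets of {A,B}:
  {B}: scan cost=50, card=50
  {A}: scan cost=20, card=20
  {AB}: card=200; try (A,hash)→300, (B,nl_idx)→340, (B,merge)→490, (A,nl_idx)→500, (A,merge)→520, (B,hash)→640 …(+2); best=300 via (A,hash)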